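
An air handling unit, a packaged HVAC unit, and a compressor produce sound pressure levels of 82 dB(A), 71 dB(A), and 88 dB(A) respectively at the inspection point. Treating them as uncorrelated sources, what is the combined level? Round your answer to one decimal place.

For uncorrelated sources the intensities add, so convert each level to linear form, sum, and take 10·log₁₀ of the total.
Σ 10^(L/10) = 10^(82/10) + 10^(71/10) + 10^(88/10) = 8.020e+08.
L_total = 10·log₁₀(8.020e+08) = 89.04 dB(A).

89.0 dB(A)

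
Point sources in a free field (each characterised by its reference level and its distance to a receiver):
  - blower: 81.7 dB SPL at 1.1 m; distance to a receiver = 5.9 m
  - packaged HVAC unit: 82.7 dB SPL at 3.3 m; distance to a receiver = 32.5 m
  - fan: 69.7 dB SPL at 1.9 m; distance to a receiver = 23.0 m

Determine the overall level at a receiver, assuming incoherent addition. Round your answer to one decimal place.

68.5 dB SPL

Apply inverse-square spreading to bring every level to the receiver, then sum 10^(L/10).
blower: 81.7 − 20·log₁₀(5.9/1.1) = 81.7 − 14.59 = 67.11 dB SPL.
packaged HVAC unit: 82.7 − 20·log₁₀(32.5/3.3) = 82.7 − 19.87 = 62.83 dB SPL.
fan: 69.7 − 20·log₁₀(23.0/1.9) = 69.7 − 21.66 = 48.04 dB SPL.
Σ 10^(L/10) = 7.125e+06 → L_total = 10·log₁₀(7.125e+06) = 68.53 dB SPL.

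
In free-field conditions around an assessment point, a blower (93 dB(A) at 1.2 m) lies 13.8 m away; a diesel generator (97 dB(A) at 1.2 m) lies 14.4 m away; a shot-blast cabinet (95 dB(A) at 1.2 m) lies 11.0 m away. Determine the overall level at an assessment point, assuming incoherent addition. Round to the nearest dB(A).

79 dB(A)

Propagate each source to the receiver with L = L_ref − 20·log₁₀(r/r_ref), then add intensities.
blower: 93 − 20·log₁₀(13.8/1.2) = 93 − 21.21 = 71.79 dB(A).
diesel generator: 97 − 20·log₁₀(14.4/1.2) = 97 − 21.58 = 75.42 dB(A).
shot-blast cabinet: 95 − 20·log₁₀(11.0/1.2) = 95 − 19.24 = 75.76 dB(A).
Σ 10^(L/10) = 8.753e+07 → L_total = 10·log₁₀(8.753e+07) = 79.42 dB(A).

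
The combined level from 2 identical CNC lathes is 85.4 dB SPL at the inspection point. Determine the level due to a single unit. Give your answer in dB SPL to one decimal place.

2 equal contributions raise the level by 10·log₁₀ 2 = 3.010 dB, so each unit alone gives 85.4 − 3.010.

82.4 dB SPL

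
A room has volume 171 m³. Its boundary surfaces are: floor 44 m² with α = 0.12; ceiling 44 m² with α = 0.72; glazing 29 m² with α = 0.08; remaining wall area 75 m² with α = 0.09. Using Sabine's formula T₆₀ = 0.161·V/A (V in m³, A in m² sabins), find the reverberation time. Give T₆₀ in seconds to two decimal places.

0.60 s

Total absorption A = 44·0.12 + 44·0.72 + 29·0.08 + 75·0.09 = 46.03 m² sabins.
T₆₀ = 0.161·V/A = 0.161·171/46.03 = 0.598 s.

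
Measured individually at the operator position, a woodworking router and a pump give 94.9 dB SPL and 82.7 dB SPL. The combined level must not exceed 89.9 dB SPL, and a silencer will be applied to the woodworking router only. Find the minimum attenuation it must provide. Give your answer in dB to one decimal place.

The untreated sources together contribute 10^(82.7/10) = 1.862e+08, i.e. 82.70 dB SPL.
To meet 89.9 dB SPL overall, the treated woodworking router may contribute at most 10^(89.9/10) − 1.862e+08 = 7.910e+08, i.e. 88.98 dB SPL.
Required insertion loss = 94.9 − 88.98 = 5.92 dB.

5.9 dB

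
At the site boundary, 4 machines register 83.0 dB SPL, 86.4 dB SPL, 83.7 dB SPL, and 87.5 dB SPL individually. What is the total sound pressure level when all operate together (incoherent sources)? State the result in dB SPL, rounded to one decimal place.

91.6 dB SPL

Incoherent sources combine by intensity addition: L_total = 10·log₁₀(Σ 10^(L_i/10)).
Σ 10^(L/10) = 10^(83.0/10) + 10^(86.4/10) + 10^(83.7/10) + 10^(87.5/10) = 1.433e+09.
L_total = 10·log₁₀(1.433e+09) = 91.56 dB SPL.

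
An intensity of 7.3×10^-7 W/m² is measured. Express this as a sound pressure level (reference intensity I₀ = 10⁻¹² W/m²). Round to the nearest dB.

59 dB

Dividing by I₀ shifts the exponent by 12: I/I₀ = 7.3×10^5.
L = 10·(0.8633 + 5) = 58.63 dB.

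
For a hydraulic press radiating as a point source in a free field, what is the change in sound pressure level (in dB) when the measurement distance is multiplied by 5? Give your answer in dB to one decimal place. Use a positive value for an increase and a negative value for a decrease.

With spherical spreading the level changes by −20·log₁₀(r₂/r₁).
ΔL = −20·log₁₀(5) = -13.98 dB.

-14.0 dB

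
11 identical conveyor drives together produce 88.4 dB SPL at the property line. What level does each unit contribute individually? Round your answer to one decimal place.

For N identical incoherent sources L_total = L₁ + 10·log₁₀ N, so L₁ = 88.4 − 10·log₁₀(11) = 88.4 − 10.414.

78.0 dB SPL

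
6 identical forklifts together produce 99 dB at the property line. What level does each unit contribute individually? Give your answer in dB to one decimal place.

91.2 dB

6 equal contributions raise the level by 10·log₁₀ 6 = 7.782 dB, so each unit alone gives 99 − 7.782.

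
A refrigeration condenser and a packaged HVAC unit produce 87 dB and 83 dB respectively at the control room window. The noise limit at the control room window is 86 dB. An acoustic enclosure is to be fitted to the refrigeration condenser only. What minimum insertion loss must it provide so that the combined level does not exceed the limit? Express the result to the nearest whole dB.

4 dB

Fixed contribution from the other source: Σ 10^(L/10) = 10^(83/10) = 1.995e+08 (83.00 dB).
To meet 86 dB overall, the treated refrigeration condenser may contribute at most 10^(86/10) − 1.995e+08 = 1.986e+08, i.e. 82.98 dB.
Required insertion loss = 87 − 82.98 = 4.02 dB.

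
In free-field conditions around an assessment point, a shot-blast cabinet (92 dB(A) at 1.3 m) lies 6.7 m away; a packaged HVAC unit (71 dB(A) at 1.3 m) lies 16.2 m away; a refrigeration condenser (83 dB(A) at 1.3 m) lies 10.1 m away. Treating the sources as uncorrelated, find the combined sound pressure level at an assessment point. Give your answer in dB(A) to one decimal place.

78.0 dB(A)

Apply inverse-square spreading to bring every level to the receiver, then sum 10^(L/10).
shot-blast cabinet: 92 − 20·log₁₀(6.7/1.3) = 92 − 14.24 = 77.76 dB(A).
packaged HVAC unit: 71 − 20·log₁₀(16.2/1.3) = 71 − 21.91 = 49.09 dB(A).
refrigeration condenser: 83 − 20·log₁₀(10.1/1.3) = 83 − 17.81 = 65.19 dB(A).
Σ 10^(L/10) = 6.305e+07 → L_total = 10·log₁₀(6.305e+07) = 78.00 dB(A).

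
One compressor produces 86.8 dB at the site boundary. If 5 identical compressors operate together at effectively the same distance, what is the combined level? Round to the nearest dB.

With 5 equal, uncorrelated contributions the intensity is 5× that of one unit, giving a rise of 10·log₁₀ 5.
L_total = 86.8 + 10·log₁₀(5) = 86.8 + 6.990 = 93.79 dB.

94 dB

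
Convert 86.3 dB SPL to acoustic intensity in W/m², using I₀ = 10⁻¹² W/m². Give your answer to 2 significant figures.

L = 10·log₁₀(I/I₀) ⇒ I = I₀·10^(L/10) = 10⁻¹² × 10^8.63.

0.00043 W/m²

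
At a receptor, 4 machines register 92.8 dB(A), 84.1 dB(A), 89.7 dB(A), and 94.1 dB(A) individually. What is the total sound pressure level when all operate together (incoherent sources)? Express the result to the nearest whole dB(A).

Incoherent sources combine by intensity addition: L_total = 10·log₁₀(Σ 10^(L_i/10)).
Σ 10^(L/10) = 10^(92.8/10) + 10^(84.1/10) + 10^(89.7/10) + 10^(94.1/10) = 5.666e+09.
L_total = 10·log₁₀(5.666e+09) = 97.53 dB(A).

98 dB(A)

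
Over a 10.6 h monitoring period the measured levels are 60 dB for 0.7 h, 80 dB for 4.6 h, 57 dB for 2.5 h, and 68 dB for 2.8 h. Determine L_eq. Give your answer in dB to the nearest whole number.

L_eq = 10·log₁₀[(1/T)·Σ tᵢ·10^(Lᵢ/10)] with T = 10.6 h.
Σ tᵢ·10^(Lᵢ/10) = 0.7·10^(60/10) + 4.6·10^(80/10) + 2.5·10^(57/10) + 2.8·10^(68/10) = 4.796e+08.
L_eq = 10·log₁₀(4.796e+08/10.6) = 76.56 dB.

77 dB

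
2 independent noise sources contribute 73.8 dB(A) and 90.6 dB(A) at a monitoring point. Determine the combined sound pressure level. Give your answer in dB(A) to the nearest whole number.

91 dB(A)

For uncorrelated sources the intensities add, so convert each level to linear form, sum, and take 10·log₁₀ of the total.
Σ 10^(L/10) = 10^(73.8/10) + 10^(90.6/10) = 1.172e+09.
L_total = 10·log₁₀(1.172e+09) = 90.69 dB(A).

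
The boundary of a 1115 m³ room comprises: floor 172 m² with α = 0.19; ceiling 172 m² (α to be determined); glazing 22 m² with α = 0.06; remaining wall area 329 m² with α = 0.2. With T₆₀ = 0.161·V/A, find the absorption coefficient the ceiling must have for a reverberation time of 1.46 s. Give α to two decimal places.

0.13

Required total absorption A = 0.161·1115/1.46 = 122.96 m².
Absorption from the other surfaces = 172·0.19 + 22·0.06 + 329·0.2 = 99.80 m², so the ceiling must supply 23.16 m² over 172 m².
α = 23.16/172 = 0.135.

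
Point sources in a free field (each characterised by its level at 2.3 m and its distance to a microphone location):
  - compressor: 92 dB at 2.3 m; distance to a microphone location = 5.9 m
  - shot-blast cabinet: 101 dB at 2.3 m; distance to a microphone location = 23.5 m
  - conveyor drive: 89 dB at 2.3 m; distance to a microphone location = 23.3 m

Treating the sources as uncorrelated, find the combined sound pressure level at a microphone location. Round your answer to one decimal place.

Propagate each source to the receiver with L = L_ref − 20·log₁₀(r/r_ref), then add intensities.
compressor: 92 − 20·log₁₀(5.9/2.3) = 92 − 8.18 = 83.82 dB.
shot-blast cabinet: 101 − 20·log₁₀(23.5/2.3) = 101 − 20.19 = 80.81 dB.
conveyor drive: 89 − 20·log₁₀(23.3/2.3) = 89 − 20.11 = 68.89 dB.
Σ 10^(L/10) = 3.692e+08 → L_total = 10·log₁₀(3.692e+08) = 85.67 dB.

85.7 dB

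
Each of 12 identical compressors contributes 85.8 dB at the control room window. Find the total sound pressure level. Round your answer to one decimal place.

96.6 dB

L_total = L₁ + 10·log₁₀ N for N identical incoherent sources.
L_total = 85.8 + 10·log₁₀(12) = 85.8 + 10.792 = 96.59 dB.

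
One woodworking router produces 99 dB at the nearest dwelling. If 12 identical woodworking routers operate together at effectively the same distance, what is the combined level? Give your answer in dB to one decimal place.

109.8 dB

L_total = L₁ + 10·log₁₀ N for N identical incoherent sources.
L_total = 99 + 10·log₁₀(12) = 99 + 10.792 = 109.79 dB.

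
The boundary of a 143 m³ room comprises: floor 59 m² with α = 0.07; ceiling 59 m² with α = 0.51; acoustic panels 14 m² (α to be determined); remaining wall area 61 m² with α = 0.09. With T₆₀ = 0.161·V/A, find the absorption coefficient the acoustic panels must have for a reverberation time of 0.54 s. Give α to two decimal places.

A = 0.161·V/T₆₀ = 0.161·143/0.54 = 42.64 m² sabins.
Absorption from the other surfaces = 59·0.07 + 59·0.51 + 61·0.09 = 39.71 m², so the acoustic panels must supply 2.93 m² over 14 m².
α = 2.93/14 = 0.209.

0.21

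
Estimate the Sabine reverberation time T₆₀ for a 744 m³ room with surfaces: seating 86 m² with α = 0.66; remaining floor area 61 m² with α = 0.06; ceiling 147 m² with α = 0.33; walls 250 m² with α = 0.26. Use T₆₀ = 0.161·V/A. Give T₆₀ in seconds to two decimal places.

Summing Sᵢαᵢ: 86·0.66 + 61·0.06 + 147·0.33 + 250·0.26 = 173.93 m².
T₆₀ = 0.161 × 744 / 173.93 = 0.689 s.

0.69 s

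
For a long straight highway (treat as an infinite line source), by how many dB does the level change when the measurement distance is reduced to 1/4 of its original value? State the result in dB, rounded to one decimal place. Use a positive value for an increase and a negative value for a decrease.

+6.0 dB

With cylindrical spreading the level changes by −10·log₁₀(r₂/r₁).
ΔL = −10·log₁₀(0.25) = +6.02 dB.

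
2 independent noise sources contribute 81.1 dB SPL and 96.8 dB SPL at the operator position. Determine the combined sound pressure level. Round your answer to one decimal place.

96.9 dB SPL

For uncorrelated sources the intensities add, so convert each level to linear form, sum, and take 10·log₁₀ of the total.
Σ 10^(L/10) = 10^(81.1/10) + 10^(96.8/10) = 4.915e+09.
L_total = 10·log₁₀(4.915e+09) = 96.92 dB SPL.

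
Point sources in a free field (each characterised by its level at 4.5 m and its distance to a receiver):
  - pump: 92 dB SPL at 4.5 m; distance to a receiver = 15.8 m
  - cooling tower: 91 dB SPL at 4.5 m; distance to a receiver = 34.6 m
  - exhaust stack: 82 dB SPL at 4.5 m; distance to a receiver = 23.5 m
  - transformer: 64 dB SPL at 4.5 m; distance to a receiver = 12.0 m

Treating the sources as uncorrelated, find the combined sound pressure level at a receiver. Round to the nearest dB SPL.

Apply inverse-square spreading to bring every level to the receiver, then sum 10^(L/10).
pump: 92 − 20·log₁₀(15.8/4.5) = 92 − 10.91 = 81.09 dB SPL.
cooling tower: 91 − 20·log₁₀(34.6/4.5) = 91 − 17.72 = 73.28 dB SPL.
exhaust stack: 82 − 20·log₁₀(23.5/4.5) = 82 − 14.36 = 67.64 dB SPL.
transformer: 64 − 20·log₁₀(12.0/4.5) = 64 − 8.52 = 55.48 dB SPL.
Σ 10^(L/10) = 1.560e+08 → L_total = 10·log₁₀(1.560e+08) = 81.93 dB SPL.

82 dB SPL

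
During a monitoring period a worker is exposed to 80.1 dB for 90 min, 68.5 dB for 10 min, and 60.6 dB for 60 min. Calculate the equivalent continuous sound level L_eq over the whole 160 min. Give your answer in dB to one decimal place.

Weight each interval's intensity by its duration and average over T = 160 min:
Σ tᵢ·10^(Lᵢ/10) = 90·10^(80.1/10) + 10·10^(68.5/10) + 60·10^(60.6/10) = 9.349e+09.
L_eq = 10·log₁₀(9.349e+09/160) = 77.67 dB.

77.7 dB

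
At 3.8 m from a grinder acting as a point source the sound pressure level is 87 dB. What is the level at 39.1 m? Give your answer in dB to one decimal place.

66.8 dB

Point-source attenuation: ΔL = 20·log₁₀(r₂/r₁) = 20·log₁₀(39.1/3.8) = 20.248 dB.
L₂ = 87 − 20·log₁₀(39.1/3.8) = 87 − 20.248 = 66.75 dB.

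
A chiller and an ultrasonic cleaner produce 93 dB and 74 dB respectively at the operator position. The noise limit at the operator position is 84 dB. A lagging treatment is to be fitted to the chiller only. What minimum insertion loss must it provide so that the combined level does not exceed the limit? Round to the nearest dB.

Fixed contribution from the other source: Σ 10^(L/10) = 10^(74/10) = 2.512e+07 (74.00 dB).
To meet 84 dB overall, the treated chiller may contribute at most 10^(84/10) − 2.512e+07 = 2.261e+08, i.e. 83.54 dB.
Required insertion loss = 93 − 83.54 = 9.46 dB.

9 dB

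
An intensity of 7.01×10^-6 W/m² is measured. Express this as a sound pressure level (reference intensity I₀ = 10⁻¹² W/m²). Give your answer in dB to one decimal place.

Dividing by I₀ shifts the exponent by 12: I/I₀ = 7.01×10^6.
L = 10·(0.8457 + 6) = 68.46 dB.

68.5 dB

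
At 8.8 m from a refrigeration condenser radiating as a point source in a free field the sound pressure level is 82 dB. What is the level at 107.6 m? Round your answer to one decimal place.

60.3 dB

Point-source attenuation: ΔL = 20·log₁₀(r₂/r₁) = 20·log₁₀(107.6/8.8) = 21.747 dB.
L₂ = 82 − 20·log₁₀(107.6/8.8) = 82 − 21.747 = 60.25 dB.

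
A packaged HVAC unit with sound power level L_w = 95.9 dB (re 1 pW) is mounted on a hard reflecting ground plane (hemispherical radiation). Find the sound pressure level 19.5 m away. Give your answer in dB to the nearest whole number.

The power spreads over a hemisphere of area 2π·r², so L_p = L_w − 10·log₁₀(2π·r²).
2π·r² = 2389 m², 10·log₁₀ of that is 33.782 dB.
L_p = 95.9 − 33.782 = 62.12 dB.

62 dB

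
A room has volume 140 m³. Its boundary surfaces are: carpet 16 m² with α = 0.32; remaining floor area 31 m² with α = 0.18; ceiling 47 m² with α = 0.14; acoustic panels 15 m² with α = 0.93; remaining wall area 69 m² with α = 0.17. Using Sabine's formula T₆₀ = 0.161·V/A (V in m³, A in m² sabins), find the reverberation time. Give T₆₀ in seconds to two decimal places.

A = Σ Sᵢαᵢ = 16·0.32 + 31·0.18 + 47·0.14 + 15·0.93 + 69·0.17 = 42.96 m².
T₆₀ = 0.161 × 140 / 42.96 = 0.525 s.

0.52 s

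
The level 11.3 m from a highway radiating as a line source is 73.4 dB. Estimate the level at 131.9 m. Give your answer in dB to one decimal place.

62.7 dB

Line-source attenuation: ΔL = 10·log₁₀(r₂/r₁) = 10·log₁₀(131.9/11.3) = 10.672 dB.
L₂ = 73.4 − 10·log₁₀(131.9/11.3) = 73.4 − 10.672 = 62.73 dB.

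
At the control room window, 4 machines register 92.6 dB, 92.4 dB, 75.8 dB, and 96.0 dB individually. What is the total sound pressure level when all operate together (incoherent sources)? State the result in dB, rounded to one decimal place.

98.8 dB

Incoherent sources combine by intensity addition: L_total = 10·log₁₀(Σ 10^(L_i/10)).
Σ 10^(L/10) = 10^(92.6/10) + 10^(92.4/10) + 10^(75.8/10) + 10^(96.0/10) = 7.577e+09.
L_total = 10·log₁₀(7.577e+09) = 98.79 dB.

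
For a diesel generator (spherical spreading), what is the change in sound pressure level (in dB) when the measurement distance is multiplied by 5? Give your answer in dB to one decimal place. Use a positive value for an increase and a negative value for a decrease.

-14.0 dB

A point source loses 6 dB per doubling of distance; generally ΔL = −20·log₁₀(r₂/r₁).
ΔL = −20·log₁₀(5) = -13.98 dB.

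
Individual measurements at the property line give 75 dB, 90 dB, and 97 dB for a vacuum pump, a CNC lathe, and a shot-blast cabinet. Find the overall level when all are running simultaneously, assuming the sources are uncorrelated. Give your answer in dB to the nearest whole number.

98 dB

For uncorrelated sources the intensities add, so convert each level to linear form, sum, and take 10·log₁₀ of the total.
Σ 10^(L/10) = 10^(75/10) + 10^(90/10) + 10^(97/10) = 6.043e+09.
L_total = 10·log₁₀(6.043e+09) = 97.81 dB.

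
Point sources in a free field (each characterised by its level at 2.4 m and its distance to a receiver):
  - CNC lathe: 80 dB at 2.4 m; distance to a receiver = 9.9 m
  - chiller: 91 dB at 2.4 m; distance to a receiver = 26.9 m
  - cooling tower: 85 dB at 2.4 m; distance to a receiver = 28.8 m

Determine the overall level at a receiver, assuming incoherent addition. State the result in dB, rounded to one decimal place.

Propagate each source to the receiver with L = L_ref − 20·log₁₀(r/r_ref), then add intensities.
CNC lathe: 80 − 20·log₁₀(9.9/2.4) = 80 − 12.31 = 67.69 dB.
chiller: 91 − 20·log₁₀(26.9/2.4) = 91 − 20.99 = 70.01 dB.
cooling tower: 85 − 20·log₁₀(28.8/2.4) = 85 − 21.58 = 63.42 dB.
Σ 10^(L/10) = 1.809e+07 → L_total = 10·log₁₀(1.809e+07) = 72.58 dB.

72.6 dB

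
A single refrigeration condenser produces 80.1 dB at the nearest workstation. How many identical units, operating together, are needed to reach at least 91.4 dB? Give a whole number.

Need L₁ + 10·log₁₀ N ≥ 91.4, i.e. log₁₀ N ≥ 1.13.
N ≥ 10^(11.3/10) = 13.490, so N = 14.

14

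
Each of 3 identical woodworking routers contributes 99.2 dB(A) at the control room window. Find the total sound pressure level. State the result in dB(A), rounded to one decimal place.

104.0 dB(A)

N identical incoherent sources raise the level by 10·log₁₀ N.
L_total = 99.2 + 10·log₁₀(3) = 99.2 + 4.771 = 103.97 dB(A).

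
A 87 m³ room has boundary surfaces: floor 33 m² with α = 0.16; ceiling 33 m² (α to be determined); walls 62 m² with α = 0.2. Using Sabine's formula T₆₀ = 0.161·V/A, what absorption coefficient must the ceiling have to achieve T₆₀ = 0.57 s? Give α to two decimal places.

0.21

Required total absorption A = 0.161·87/0.57 = 24.57 m².
Absorption from the other surfaces = 33·0.16 + 62·0.2 = 17.68 m², so the ceiling must supply 6.89 m² over 33 m².
α = 6.89/33 = 0.209.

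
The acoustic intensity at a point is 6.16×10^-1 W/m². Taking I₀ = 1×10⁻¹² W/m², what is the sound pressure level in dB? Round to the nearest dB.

118 dB

Dividing by I₀ shifts the exponent by 12: I/I₀ = 6.16×10^11.
L = 10·(0.7896 + 11) = 117.90 dB.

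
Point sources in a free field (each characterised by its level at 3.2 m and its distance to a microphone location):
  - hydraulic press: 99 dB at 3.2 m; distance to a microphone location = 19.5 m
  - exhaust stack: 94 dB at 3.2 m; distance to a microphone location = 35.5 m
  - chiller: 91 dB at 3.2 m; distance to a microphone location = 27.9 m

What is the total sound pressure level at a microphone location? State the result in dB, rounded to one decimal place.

84.0 dB

Apply inverse-square spreading to bring every level to the receiver, then sum 10^(L/10).
hydraulic press: 99 − 20·log₁₀(19.5/3.2) = 99 − 15.70 = 83.30 dB.
exhaust stack: 94 − 20·log₁₀(35.5/3.2) = 94 − 20.90 = 73.10 dB.
chiller: 91 − 20·log₁₀(27.9/3.2) = 91 − 18.81 = 72.19 dB.
Σ 10^(L/10) = 2.509e+08 → L_total = 10·log₁₀(2.509e+08) = 83.99 dB.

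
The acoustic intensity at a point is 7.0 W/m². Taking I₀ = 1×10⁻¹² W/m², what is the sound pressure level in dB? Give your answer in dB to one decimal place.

Dividing by I₀ shifts the exponent by 12: I/I₀ = 7.0×10^12.
L = 10·(0.8451 + 12) = 128.45 dB.

128.5 dB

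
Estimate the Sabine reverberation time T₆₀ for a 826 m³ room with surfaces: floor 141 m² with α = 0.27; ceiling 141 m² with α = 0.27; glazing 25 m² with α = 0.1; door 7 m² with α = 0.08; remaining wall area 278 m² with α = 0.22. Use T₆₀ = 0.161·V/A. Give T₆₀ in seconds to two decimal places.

0.95 s

Summing Sᵢαᵢ: 141·0.27 + 141·0.27 + 25·0.1 + 7·0.08 + 278·0.22 = 140.36 m².
T₆₀ = 0.161 × 826 / 140.36 = 0.947 s.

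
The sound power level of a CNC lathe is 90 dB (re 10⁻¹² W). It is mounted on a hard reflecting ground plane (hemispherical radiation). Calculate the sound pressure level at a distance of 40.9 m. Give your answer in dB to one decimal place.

L_p = L_w − 10·log₁₀(2π·r²) with r = 40.9 m.
2π·r² = 1.051e+04 m², 10·log₁₀ of that is 40.216 dB.
L_p = 90 − 40.216 = 49.78 dB.

49.8 dB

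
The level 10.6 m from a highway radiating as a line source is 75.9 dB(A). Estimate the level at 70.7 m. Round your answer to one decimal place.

67.7 dB(A)

Line-source attenuation: ΔL = 10·log₁₀(r₂/r₁) = 10·log₁₀(70.7/10.6) = 8.241 dB.
L₂ = 75.9 − 10·log₁₀(70.7/10.6) = 75.9 − 8.241 = 67.66 dB(A).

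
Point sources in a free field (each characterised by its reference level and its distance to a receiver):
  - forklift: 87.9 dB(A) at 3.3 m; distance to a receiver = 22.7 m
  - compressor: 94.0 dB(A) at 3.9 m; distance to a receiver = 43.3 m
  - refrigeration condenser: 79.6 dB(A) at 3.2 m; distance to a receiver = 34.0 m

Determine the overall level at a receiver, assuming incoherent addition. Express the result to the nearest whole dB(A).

First find each source's level at the receiver (point-source: −20·log₁₀(r/r_ref)), then combine on an intensity basis.
forklift: 87.9 − 20·log₁₀(22.7/3.3) = 87.9 − 16.75 = 71.15 dB(A).
compressor: 94.0 − 20·log₁₀(43.3/3.9) = 94.0 − 20.91 = 73.09 dB(A).
refrigeration condenser: 79.6 − 20·log₁₀(34.0/3.2) = 79.6 − 20.53 = 59.07 dB(A).
Σ 10^(L/10) = 3.422e+07 → L_total = 10·log₁₀(3.422e+07) = 75.34 dB(A).

75 dB(A)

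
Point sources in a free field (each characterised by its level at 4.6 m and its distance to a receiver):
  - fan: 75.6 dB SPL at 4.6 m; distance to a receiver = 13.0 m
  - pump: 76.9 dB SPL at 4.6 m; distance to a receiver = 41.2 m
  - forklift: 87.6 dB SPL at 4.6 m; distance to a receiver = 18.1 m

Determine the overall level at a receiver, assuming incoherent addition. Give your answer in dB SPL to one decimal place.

Propagate each source to the receiver with L = L_ref − 20·log₁₀(r/r_ref), then add intensities.
fan: 75.6 − 20·log₁₀(13.0/4.6) = 75.6 − 9.02 = 66.58 dB SPL.
pump: 76.9 − 20·log₁₀(41.2/4.6) = 76.9 − 19.04 = 57.86 dB SPL.
forklift: 87.6 − 20·log₁₀(18.1/4.6) = 87.6 − 11.90 = 75.70 dB SPL.
Σ 10^(L/10) = 4.232e+07 → L_total = 10·log₁₀(4.232e+07) = 76.27 dB SPL.

76.3 dB SPL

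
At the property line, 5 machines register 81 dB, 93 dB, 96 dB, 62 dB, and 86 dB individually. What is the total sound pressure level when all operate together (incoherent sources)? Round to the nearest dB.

Incoherent sources combine by intensity addition: L_total = 10·log₁₀(Σ 10^(L_i/10)).
Σ 10^(L/10) = 10^(81/10) + 10^(93/10) + 10^(96/10) + 10^(62/10) + 10^(86/10) = 6.502e+09.
L_total = 10·log₁₀(6.502e+09) = 98.13 dB.

98 dB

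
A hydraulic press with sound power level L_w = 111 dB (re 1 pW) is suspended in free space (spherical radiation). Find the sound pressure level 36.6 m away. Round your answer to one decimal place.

Free-field spherical radiation: L_p = L_w − 10·log₁₀(4π·r²), r = 36.6 m.
4π·r² = 1.683e+04 m², 10·log₁₀ of that is 42.262 dB.
L_p = 111 − 42.262 = 68.74 dB.

68.7 dB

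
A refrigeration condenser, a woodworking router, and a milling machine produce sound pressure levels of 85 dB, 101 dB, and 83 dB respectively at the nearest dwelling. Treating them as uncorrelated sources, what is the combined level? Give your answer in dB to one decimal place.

Incoherent sources combine by intensity addition: L_total = 10·log₁₀(Σ 10^(L_i/10)).
Σ 10^(L/10) = 10^(85/10) + 10^(101/10) + 10^(83/10) = 1.311e+10.
L_total = 10·log₁₀(1.311e+10) = 101.17 dB.

101.2 dB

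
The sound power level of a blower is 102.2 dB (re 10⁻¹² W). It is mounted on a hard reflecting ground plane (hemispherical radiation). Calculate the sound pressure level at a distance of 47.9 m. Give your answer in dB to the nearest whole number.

Free-field hemispherical radiation: L_p = L_w − 10·log₁₀(2π·r²), r = 47.9 m.
2π·r² = 1.442e+04 m², 10·log₁₀ of that is 41.589 dB.
L_p = 102.2 − 41.589 = 60.61 dB.

61 dB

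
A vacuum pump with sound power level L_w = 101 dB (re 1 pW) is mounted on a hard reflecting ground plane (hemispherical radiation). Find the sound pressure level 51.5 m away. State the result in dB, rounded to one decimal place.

Free-field hemispherical radiation: L_p = L_w − 10·log₁₀(2π·r²), r = 51.5 m.
2π·r² = 1.666e+04 m², 10·log₁₀ of that is 42.218 dB.
L_p = 101 − 42.218 = 58.78 dB.

58.8 dB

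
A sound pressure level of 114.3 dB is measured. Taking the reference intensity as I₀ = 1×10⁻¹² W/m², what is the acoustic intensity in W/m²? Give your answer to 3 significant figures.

0.269 W/m²

L = 10·log₁₀(I/I₀) ⇒ I = I₀·10^(L/10) = 10⁻¹² × 10^11.43.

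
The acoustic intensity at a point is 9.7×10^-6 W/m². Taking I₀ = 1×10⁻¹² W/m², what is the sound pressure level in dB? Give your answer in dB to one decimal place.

L = 10·log₁₀(I/I₀) = 10·log₁₀(9.7×10^-6/10⁻¹²) = 10·log₁₀(9.7×10^6).
L = 10·(0.9868 + 6) = 69.87 dB.

69.9 dB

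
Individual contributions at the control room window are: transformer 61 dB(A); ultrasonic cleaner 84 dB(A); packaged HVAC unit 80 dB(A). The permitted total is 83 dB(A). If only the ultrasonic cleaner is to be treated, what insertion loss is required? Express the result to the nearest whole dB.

4 dB

Fixed contribution from the other sources: Σ 10^(L/10) = 10^(61/10) + 10^(80/10) = 1.013e+08 (80.05 dB(A)).
To meet 83 dB(A) overall, the treated ultrasonic cleaner may contribute at most 10^(83/10) − 1.013e+08 = 9.827e+07, i.e. 79.92 dB(A).
Required insertion loss = 84 − 79.92 = 4.08 dB.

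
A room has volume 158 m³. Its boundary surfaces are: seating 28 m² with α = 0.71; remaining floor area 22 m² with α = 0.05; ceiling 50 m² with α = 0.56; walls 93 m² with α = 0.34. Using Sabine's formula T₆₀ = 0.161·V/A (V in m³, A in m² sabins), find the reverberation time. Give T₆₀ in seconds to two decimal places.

0.32 s

A = Σ Sᵢαᵢ = 28·0.71 + 22·0.05 + 50·0.56 + 93·0.34 = 80.60 m².
T₆₀ = 0.161·V/A = 0.161·158/80.60 = 0.316 s.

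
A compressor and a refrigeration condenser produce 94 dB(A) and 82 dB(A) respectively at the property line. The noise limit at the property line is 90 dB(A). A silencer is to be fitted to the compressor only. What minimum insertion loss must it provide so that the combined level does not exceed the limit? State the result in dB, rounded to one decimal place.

Everything except the compressor sums to 10^(82/10) = 1.585e+08 in linear terms, 82.00 dB(A).
To meet 90 dB(A) overall, the treated compressor may contribute at most 10^(90/10) − 1.585e+08 = 8.415e+08, i.e. 89.25 dB(A).
So the compressor must be reduced from 94 to 89.25 dB(A): IL = 4.75 dB.

4.7 dB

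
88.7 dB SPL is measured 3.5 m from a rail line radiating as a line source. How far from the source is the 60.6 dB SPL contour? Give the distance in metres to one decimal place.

The 28.1 dB drop corresponds to a distance ratio of 10^(28.1/10) for a line source.
r₂ = 3.5·10^((88.7−60.6)/10) = 3.5·10^(28.1/10) = 2259.79 m.

2259.8 m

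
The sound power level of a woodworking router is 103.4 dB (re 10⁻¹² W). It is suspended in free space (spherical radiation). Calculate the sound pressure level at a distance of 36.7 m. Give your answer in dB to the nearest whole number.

61 dB

L_p = L_w − 10·log₁₀(4π·r²) with r = 36.7 m.
4π·r² = 1.693e+04 m², 10·log₁₀ of that is 42.285 dB.
L_p = 103.4 − 42.285 = 61.11 dB.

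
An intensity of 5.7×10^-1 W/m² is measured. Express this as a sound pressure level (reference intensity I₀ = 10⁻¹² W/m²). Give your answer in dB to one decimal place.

L = 10·log₁₀(I/I₀) = 10·log₁₀(5.7×10^-1/10⁻¹²) = 10·log₁₀(5.7×10^11).
L = 10·(0.7559 + 11) = 117.56 dB.

117.6 dB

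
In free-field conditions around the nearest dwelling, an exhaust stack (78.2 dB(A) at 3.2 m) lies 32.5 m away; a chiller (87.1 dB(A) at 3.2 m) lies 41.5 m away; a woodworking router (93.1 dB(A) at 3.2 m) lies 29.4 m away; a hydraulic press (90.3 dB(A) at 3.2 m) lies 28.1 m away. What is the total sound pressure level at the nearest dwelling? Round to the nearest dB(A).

Propagate each source to the receiver with L = L_ref − 20·log₁₀(r/r_ref), then add intensities.
exhaust stack: 78.2 − 20·log₁₀(32.5/3.2) = 78.2 − 20.13 = 58.07 dB(A).
chiller: 87.1 − 20·log₁₀(41.5/3.2) = 87.1 − 22.26 = 64.84 dB(A).
woodworking router: 93.1 − 20·log₁₀(29.4/3.2) = 93.1 − 19.26 = 73.84 dB(A).
hydraulic press: 90.3 − 20·log₁₀(28.1/3.2) = 90.3 − 18.87 = 71.43 dB(A).
Σ 10^(L/10) = 4.177e+07 → L_total = 10·log₁₀(4.177e+07) = 76.21 dB(A).

76 dB(A)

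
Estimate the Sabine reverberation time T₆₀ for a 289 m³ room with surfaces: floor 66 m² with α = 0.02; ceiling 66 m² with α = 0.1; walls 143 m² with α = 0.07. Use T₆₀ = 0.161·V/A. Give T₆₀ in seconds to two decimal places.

2.60 s

A = Σ Sᵢαᵢ = 66·0.02 + 66·0.1 + 143·0.07 = 17.93 m².
T₆₀ = 0.161 × 289 / 17.93 = 2.595 s.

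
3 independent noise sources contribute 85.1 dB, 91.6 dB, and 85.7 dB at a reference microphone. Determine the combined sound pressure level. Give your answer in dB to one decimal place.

For uncorrelated sources the intensities add, so convert each level to linear form, sum, and take 10·log₁₀ of the total.
Σ 10^(L/10) = 10^(85.1/10) + 10^(91.6/10) + 10^(85.7/10) = 2.141e+09.
L_total = 10·log₁₀(2.141e+09) = 93.31 dB.

93.3 dB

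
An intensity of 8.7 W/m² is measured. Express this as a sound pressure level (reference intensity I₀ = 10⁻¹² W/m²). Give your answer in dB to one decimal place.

129.4 dB

I/I₀ = 8.7/10⁻¹² = 8.7×10^12, and L = 10·log₁₀(I/I₀).
L = 10·(0.9395 + 12) = 129.40 dB.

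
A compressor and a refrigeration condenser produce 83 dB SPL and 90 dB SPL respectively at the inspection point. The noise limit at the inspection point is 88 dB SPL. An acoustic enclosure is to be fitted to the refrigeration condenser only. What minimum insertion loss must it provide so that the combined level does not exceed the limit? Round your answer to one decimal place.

3.7 dB

Everything except the refrigeration condenser sums to 10^(83/10) = 1.995e+08 in linear terms, 83.00 dB SPL.
The limit corresponds to 10^(88/10) = 6.310e+08; subtracting the fixed part leaves 4.314e+08 for the refrigeration condenser, i.e. 86.35 dB SPL.
Required insertion loss = 90 − 86.35 = 3.65 dB.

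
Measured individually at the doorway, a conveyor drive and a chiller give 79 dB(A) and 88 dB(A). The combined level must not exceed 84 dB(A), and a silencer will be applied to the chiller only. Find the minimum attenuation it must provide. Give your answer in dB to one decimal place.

5.7 dB

Everything except the chiller sums to 10^(79/10) = 7.943e+07 in linear terms, 79.00 dB(A).
The limit corresponds to 10^(84/10) = 2.512e+08; subtracting the fixed part leaves 1.718e+08 for the chiller, i.e. 82.35 dB(A).
So the chiller must be reduced from 88 to 82.35 dB(A): IL = 5.65 dB.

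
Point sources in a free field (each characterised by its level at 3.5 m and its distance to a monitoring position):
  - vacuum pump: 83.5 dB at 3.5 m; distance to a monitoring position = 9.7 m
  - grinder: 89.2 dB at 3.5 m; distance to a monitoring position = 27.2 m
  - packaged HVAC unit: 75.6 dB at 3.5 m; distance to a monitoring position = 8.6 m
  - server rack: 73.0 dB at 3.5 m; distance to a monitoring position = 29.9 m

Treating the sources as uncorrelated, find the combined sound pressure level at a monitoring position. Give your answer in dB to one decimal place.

Propagate each source to the receiver with L = L_ref − 20·log₁₀(r/r_ref), then add intensities.
vacuum pump: 83.5 − 20·log₁₀(9.7/3.5) = 83.5 − 8.85 = 74.65 dB.
grinder: 89.2 − 20·log₁₀(27.2/3.5) = 89.2 − 17.81 = 71.39 dB.
packaged HVAC unit: 75.6 − 20·log₁₀(8.6/3.5) = 75.6 − 7.81 = 67.79 dB.
server rack: 73.0 − 20·log₁₀(29.9/3.5) = 73.0 − 18.63 = 54.37 dB.
Σ 10^(L/10) = 4.921e+07 → L_total = 10·log₁₀(4.921e+07) = 76.92 dB.

76.9 dB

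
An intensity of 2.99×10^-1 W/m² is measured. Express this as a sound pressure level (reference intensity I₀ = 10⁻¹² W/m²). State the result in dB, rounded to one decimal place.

114.8 dB

L = 10·log₁₀(I/I₀) = 10·log₁₀(2.99×10^-1/10⁻¹²) = 10·log₁₀(2.99×10^11).
L = 10·(0.4757 + 11) = 114.76 dB.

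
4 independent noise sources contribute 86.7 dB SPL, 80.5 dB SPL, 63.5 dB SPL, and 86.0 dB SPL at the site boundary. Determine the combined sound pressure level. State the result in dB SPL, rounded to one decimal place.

Incoherent sources combine by intensity addition: L_total = 10·log₁₀(Σ 10^(L_i/10)).
Σ 10^(L/10) = 10^(86.7/10) + 10^(80.5/10) + 10^(63.5/10) + 10^(86.0/10) = 9.803e+08.
L_total = 10·log₁₀(9.803e+08) = 89.91 dB SPL.

89.9 dB SPL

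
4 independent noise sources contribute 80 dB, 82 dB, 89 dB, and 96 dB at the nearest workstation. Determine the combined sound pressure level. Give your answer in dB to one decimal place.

97.0 dB

For uncorrelated sources the intensities add, so convert each level to linear form, sum, and take 10·log₁₀ of the total.
Σ 10^(L/10) = 10^(80/10) + 10^(82/10) + 10^(89/10) + 10^(96/10) = 5.034e+09.
L_total = 10·log₁₀(5.034e+09) = 97.02 dB.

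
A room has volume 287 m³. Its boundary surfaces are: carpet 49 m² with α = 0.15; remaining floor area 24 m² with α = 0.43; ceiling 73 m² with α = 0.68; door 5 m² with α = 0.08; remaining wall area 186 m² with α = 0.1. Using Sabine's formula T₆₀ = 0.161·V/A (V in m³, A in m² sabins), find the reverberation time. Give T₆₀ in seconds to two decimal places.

0.54 s

Total absorption A = 49·0.15 + 24·0.43 + 73·0.68 + 5·0.08 + 186·0.1 = 86.31 m² sabins.
T₆₀ = 0.161 × 287 / 86.31 = 0.535 s.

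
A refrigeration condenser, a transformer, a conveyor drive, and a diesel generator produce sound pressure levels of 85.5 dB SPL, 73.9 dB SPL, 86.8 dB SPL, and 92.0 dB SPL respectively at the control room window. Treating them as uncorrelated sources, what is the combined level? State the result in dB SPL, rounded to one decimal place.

93.9 dB SPL

Incoherent sources combine by intensity addition: L_total = 10·log₁₀(Σ 10^(L_i/10)).
Σ 10^(L/10) = 10^(85.5/10) + 10^(73.9/10) + 10^(86.8/10) + 10^(92.0/10) = 2.443e+09.
L_total = 10·log₁₀(2.443e+09) = 93.88 dB SPL.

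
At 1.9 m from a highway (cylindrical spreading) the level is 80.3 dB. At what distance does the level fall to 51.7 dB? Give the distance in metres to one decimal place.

For a line source L₁ − L₂ = 10·log₁₀(r₂/r₁), so r₂ = r₁·10^((L₁−L₂)/10).
r₂ = 1.9·10^((80.3−51.7)/10) = 1.9·10^(28.6/10) = 1376.43 m.

1376.4 m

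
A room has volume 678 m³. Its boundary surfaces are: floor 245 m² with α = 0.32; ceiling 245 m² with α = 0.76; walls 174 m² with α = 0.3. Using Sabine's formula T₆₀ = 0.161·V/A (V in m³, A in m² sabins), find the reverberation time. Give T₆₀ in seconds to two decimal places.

Summing Sᵢαᵢ: 245·0.32 + 245·0.76 + 174·0.3 = 316.80 m².
T₆₀ = 0.161·V/A = 0.161·678/316.80 = 0.345 s.

0.34 s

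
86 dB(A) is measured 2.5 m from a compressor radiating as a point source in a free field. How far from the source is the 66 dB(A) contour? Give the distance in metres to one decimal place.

25.0 m

The 20.0 dB drop corresponds to a distance ratio of 10^(20.0/20) for a point source.
r₂ = 2.5·10^((86−66)/20) = 2.5·10^(20.0/20) = 25.00 m.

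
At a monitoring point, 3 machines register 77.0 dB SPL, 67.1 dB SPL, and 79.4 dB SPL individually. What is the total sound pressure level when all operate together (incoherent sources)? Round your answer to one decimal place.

For uncorrelated sources the intensities add, so convert each level to linear form, sum, and take 10·log₁₀ of the total.
Σ 10^(L/10) = 10^(77.0/10) + 10^(67.1/10) + 10^(79.4/10) = 1.423e+08.
L_total = 10·log₁₀(1.423e+08) = 81.53 dB SPL.

81.5 dB SPL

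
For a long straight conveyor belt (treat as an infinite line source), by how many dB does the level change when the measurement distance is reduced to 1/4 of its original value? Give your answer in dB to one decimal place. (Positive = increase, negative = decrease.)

A line source loses 3 dB per doubling of distance; generally ΔL = −10·log₁₀(r₂/r₁).
ΔL = −10·log₁₀(0.25) = +6.02 dB.

+6.0 dB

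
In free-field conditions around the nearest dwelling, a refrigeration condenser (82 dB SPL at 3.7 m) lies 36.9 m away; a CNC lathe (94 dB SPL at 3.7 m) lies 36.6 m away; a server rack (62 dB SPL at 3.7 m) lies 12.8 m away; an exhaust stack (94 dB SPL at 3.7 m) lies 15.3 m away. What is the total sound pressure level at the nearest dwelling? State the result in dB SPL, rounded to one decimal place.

82.4 dB SPL

Apply inverse-square spreading to bring every level to the receiver, then sum 10^(L/10).
refrigeration condenser: 82 − 20·log₁₀(36.9/3.7) = 82 − 19.98 = 62.02 dB SPL.
CNC lathe: 94 − 20·log₁₀(36.6/3.7) = 94 − 19.91 = 74.09 dB SPL.
server rack: 62 − 20·log₁₀(12.8/3.7) = 62 − 10.78 = 51.22 dB SPL.
exhaust stack: 94 − 20·log₁₀(15.3/3.7) = 94 − 12.33 = 81.67 dB SPL.
Σ 10^(L/10) = 1.743e+08 → L_total = 10·log₁₀(1.743e+08) = 82.41 dB SPL.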